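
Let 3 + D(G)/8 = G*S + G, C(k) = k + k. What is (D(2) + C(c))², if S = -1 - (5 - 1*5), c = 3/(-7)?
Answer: 30276/49 ≈ 617.88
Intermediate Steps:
c = -3/7 (c = 3*(-⅐) = -3/7 ≈ -0.42857)
S = -1 (S = -1 - (5 - 5) = -1 - 1*0 = -1 + 0 = -1)
C(k) = 2*k
D(G) = -24 (D(G) = -24 + 8*(G*(-1) + G) = -24 + 8*(-G + G) = -24 + 8*0 = -24 + 0 = -24)
(D(2) + C(c))² = (-24 + 2*(-3/7))² = (-24 - 6/7)² = (-174/7)² = 30276/49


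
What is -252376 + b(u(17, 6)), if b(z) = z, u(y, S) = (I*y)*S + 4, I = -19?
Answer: -254310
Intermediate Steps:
u(y, S) = 4 - 19*S*y (u(y, S) = (-19*y)*S + 4 = -19*S*y + 4 = 4 - 19*S*y)
-252376 + b(u(17, 6)) = -252376 + (4 - 19*6*17) = -252376 + (4 - 1938) = -252376 - 1934 = -254310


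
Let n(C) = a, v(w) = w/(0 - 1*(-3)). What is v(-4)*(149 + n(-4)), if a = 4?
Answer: -204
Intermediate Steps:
v(w) = w/3 (v(w) = w/(0 + 3) = w/3)
n(C) = 4
v(-4)*(149 + n(-4)) = ((1/3)*(-4))*(149 + 4) = -4/3*153 = -204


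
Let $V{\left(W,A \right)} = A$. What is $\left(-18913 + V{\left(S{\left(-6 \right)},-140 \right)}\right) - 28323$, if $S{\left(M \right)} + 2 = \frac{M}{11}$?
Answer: $-47376$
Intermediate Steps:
$S{\left(M \right)} = -2 + \frac{M}{11}$
$\left(-18913 + V{\left(S{\left(-6 \right)},-140 \right)}\right) - 28323 = \left(-18913 - 140\right) - 28323 = -19053 - 28323 = -47376$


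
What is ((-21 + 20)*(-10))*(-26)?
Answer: -260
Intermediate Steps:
((-21 + 20)*(-10))*(-26) = -1*(-10)*(-26) = 10*(-26) = -260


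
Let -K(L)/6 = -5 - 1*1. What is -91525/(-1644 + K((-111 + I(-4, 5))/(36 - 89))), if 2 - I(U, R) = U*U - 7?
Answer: 91525/1608 ≈ 56.919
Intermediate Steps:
I(U, R) = 9 - U**2 (I(U, R) = 2 - (U*U - 7) = 2 - (U**2 - 7) = 2 - (-7 + U**2) = 2 + (7 - U**2) = 9 - U**2)
K(L) = 36 (K(L) = -6*(-5 - 1*1) = -6*(-5 - 1) = -6*(-6) = 36)
-91525/(-1644 + K((-111 + I(-4, 5))/(36 - 89))) = -91525/(-1644 + 36) = -91525/(-1608) = -91525*(-1/1608) = 91525/1608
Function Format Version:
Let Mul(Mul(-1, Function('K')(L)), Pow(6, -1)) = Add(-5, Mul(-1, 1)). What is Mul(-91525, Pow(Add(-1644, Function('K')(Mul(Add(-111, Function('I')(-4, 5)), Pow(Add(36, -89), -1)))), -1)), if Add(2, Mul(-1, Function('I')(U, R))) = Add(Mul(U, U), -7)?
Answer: Rational(91525, 1608) ≈ 56.919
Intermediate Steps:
Function('I')(U, R) = Add(9, Mul(-1, Pow(U, 2))) (Function('I')(U, R) = Add(2, Mul(-1, Add(Mul(U, U), -7))) = Add(2, Mul(-1, Add(Pow(U, 2), -7))) = Add(2, Mul(-1, Add(-7, Pow(U, 2)))) = Add(2, Add(7, Mul(-1, Pow(U, 2)))) = Add(9, Mul(-1, Pow(U, 2))))
Function('K')(L) = 36 (Function('K')(L) = Mul(-6, Add(-5, Mul(-1, 1))) = Mul(-6, Add(-5, -1)) = Mul(-6, -6) = 36)
Mul(-91525, Pow(Add(-1644, Function('K')(Mul(Add(-111, Function('I')(-4, 5)), Pow(Add(36, -89), -1)))), -1)) = Mul(-91525, Pow(Add(-1644, 36), -1)) = Mul(-91525, Pow(-1608, -1)) = Mul(-91525, Rational(-1, 1608)) = Rational(91525, 1608)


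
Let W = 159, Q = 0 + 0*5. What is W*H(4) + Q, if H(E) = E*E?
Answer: 2544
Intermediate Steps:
H(E) = E²
Q = 0 (Q = 0 + 0 = 0)
W*H(4) + Q = 159*4² + 0 = 159*16 + 0 = 2544 + 0 = 2544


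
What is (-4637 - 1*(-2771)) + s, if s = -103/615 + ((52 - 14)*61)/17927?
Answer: -20573266841/11025105 ≈ -1866.0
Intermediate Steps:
s = -420911/11025105 (s = -103*1/615 + (38*61)*(1/17927) = -103/615 + 2318*(1/17927) = -103/615 + 2318/17927 = -420911/11025105 ≈ -0.038177)
(-4637 - 1*(-2771)) + s = (-4637 - 1*(-2771)) - 420911/11025105 = (-4637 + 2771) - 420911/11025105 = -1866 - 420911/11025105 = -20573266841/11025105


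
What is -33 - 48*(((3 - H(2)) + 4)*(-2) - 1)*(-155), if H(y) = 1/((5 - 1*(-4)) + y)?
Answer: -1213083/11 ≈ -1.1028e+5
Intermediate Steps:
H(y) = 1/(9 + y) (H(y) = 1/((5 + 4) + y) = 1/(9 + y))
-33 - 48*(((3 - H(2)) + 4)*(-2) - 1)*(-155) = -33 - 48*(((3 - 1/(9 + 2)) + 4)*(-2) - 1)*(-155) = -33 - 48*(((3 - 1/11) + 4)*(-2) - 1)*(-155) = -33 - 48*((32/11 + 4)*(-2) - 1)*(-155) = -33 - 48*((76/11)*(-2) - 1)*(-155) = -33 - 48*(-152/11 - 1)*(-155) = -33 - 48*(-163/11)*(-155) = -33 + (7824/11)*(-155) = -33 - 1212720/11 = -1213083/11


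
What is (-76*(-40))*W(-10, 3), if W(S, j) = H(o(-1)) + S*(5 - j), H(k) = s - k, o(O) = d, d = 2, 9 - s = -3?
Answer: -30400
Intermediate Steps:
s = 12 (s = 9 - 1*(-3) = 9 + 3 = 12)
o(O) = 2
H(k) = 12 - k
W(S, j) = 10 + S*(5 - j) (W(S, j) = (12 - 1*2) + S*(5 - j) = (12 - 2) + S*(5 - j) = 10 + S*(5 - j))
(-76*(-40))*W(-10, 3) = (-76*(-40))*(10 + 5*(-10) - 1*(-10)*3) = 3040*(10 - 50 + 30) = 3040*(-10) = -30400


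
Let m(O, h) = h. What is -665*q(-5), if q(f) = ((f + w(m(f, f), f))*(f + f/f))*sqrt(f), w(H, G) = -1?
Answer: -15960*I*sqrt(5) ≈ -35688.0*I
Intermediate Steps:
q(f) = sqrt(f)*(1 + f)*(-1 + f) (q(f) = ((f - 1)*(f + f/f))*sqrt(f) = ((-1 + f)*(f + 1))*sqrt(f) = ((-1 + f)*(1 + f))*sqrt(f) = ((1 + f)*(-1 + f))*sqrt(f) = sqrt(f)*(1 + f)*(-1 + f))
-665*q(-5) = -665*sqrt(-5)*(-1 + (-5)**2) = -665*I*sqrt(5)*(-1 + 25) = -665*I*sqrt(5)*24 = -15960*I*sqrt(5)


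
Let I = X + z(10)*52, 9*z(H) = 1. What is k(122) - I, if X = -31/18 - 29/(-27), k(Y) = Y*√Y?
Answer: -277/54 + 122*√122 ≈ 1342.4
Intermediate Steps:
k(Y) = Y^(3/2)
X = -35/54 (X = -31*1/18 - 29*(-1/27) = -31/18 + 29/27 = -35/54 ≈ -0.64815)
z(H) = ⅑ (z(H) = (⅑)*1 = ⅑)
I = 277/54 (I = -35/54 + (⅑)*52 = -35/54 + 52/9 = 277/54 ≈ 5.1296)
k(122) - I = 122^(3/2) - 1*277/54 = 122*√122 - 277/54 = -277/54 + 122*√122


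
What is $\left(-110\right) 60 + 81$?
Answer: $-6519$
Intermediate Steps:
$\left(-110\right) 60 + 81 = -6600 + 81 = -6519$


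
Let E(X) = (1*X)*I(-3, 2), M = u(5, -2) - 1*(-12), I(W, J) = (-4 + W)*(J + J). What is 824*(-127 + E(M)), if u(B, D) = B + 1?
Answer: -519944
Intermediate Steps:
u(B, D) = 1 + B
I(W, J) = 2*J*(-4 + W) (I(W, J) = (-4 + W)*(2*J) = 2*J*(-4 + W))
M = 18 (M = (1 + 5) - 1*(-12) = 6 + 12 = 18)
E(X) = -28*X (E(X) = (1*X)*(2*2*(-4 - 3)) = X*(2*2*(-7)) = X*(-28) = -28*X)
824*(-127 + E(M)) = 824*(-127 - 28*18) = 824*(-127 - 504) = 824*(-631) = -519944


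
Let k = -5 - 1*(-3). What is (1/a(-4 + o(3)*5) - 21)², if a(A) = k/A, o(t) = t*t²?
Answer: 29929/4 ≈ 7482.3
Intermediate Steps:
o(t) = t³
k = -2 (k = -5 + 3 = -2)
a(A) = -2/A
(1/a(-4 + o(3)*5) - 21)² = (1/(-2/(-4 + 3³*5)) - 21)² = (1/(-2/(-4 + 27*5)) - 21)² = (1/(-2/(-4 + 135)) - 21)² = (1/(-2/131) - 21)² = (-131/2 - 21)² = (-173/2)² = 29929/4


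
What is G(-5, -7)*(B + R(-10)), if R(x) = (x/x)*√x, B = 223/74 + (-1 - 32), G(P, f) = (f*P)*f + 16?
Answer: 508151/74 - 229*I*√10 ≈ 6866.9 - 724.16*I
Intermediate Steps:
G(P, f) = 16 + P*f² (G(P, f) = (P*f)*f + 16 = P*f² + 16 = 16 + P*f²)
B = -2219/74 (B = 223*(1/74) - 33 = 223/74 - 33 = -2219/74 ≈ -29.986)
R(x) = √x (R(x) = 1*√x = √x)
G(-5, -7)*(B + R(-10)) = (16 - 5*(-7)²)*(-2219/74 + √(-10)) = (16 - 5*49)*(-2219/74 + I*√10) = (16 - 245)*(-2219/74 + I*√10) = -229*(-2219/74 + I*√10) = 508151/74 - 229*I*√10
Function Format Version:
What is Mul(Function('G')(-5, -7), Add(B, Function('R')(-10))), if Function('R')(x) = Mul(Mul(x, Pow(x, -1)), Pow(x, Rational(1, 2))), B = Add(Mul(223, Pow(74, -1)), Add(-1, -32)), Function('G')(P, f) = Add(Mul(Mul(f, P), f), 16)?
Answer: Add(Rational(508151, 74), Mul(-229, I, Pow(10, Rational(1, 2)))) ≈ Add(6866.9, Mul(-724.16, I))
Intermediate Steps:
Function('G')(P, f) = Add(16, Mul(P, Pow(f, 2))) (Function('G')(P, f) = Add(Mul(Mul(P, f), f), 16) = Add(Mul(P, Pow(f, 2)), 16) = Add(16, Mul(P, Pow(f, 2))))
B = Rational(-2219, 74) (B = Add(Mul(223, Rational(1, 74)), -33) = Add(Rational(223, 74), -33) = Rational(-2219, 74) ≈ -29.986)
Function('R')(x) = Pow(x, Rational(1, 2)) (Function('R')(x) = Mul(1, Pow(x, Rational(1, 2))) = Pow(x, Rational(1, 2)))
Mul(Function('G')(-5, -7), Add(B, Function('R')(-10))) = Mul(Add(16, Mul(-5, Pow(-7, 2))), Add(Rational(-2219, 74), Pow(-10, Rational(1, 2)))) = Mul(Add(16, Mul(-5, 49)), Add(Rational(-2219, 74), Mul(I, Pow(10, Rational(1, 2))))) = Mul(Add(16, -245), Add(Rational(-2219, 74), Mul(I, Pow(10, Rational(1, 2))))) = Mul(-229, Add(Rational(-2219, 74), Mul(I, Pow(10, Rational(1, 2))))) = Add(Rational(508151, 74), Mul(-229, I, Pow(10, Rational(1, 2))))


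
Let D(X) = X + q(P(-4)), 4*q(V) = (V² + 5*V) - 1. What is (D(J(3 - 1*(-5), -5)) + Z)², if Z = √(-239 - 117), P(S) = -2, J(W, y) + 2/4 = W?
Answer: -5167/16 + 23*I*√89 ≈ -322.94 + 216.98*I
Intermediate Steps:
J(W, y) = -½ + W
Z = 2*I*√89 (Z = √(-356) = 2*I*√89 ≈ 18.868*I)
q(V) = -¼ + V²/4 + 5*V/4 (q(V) = ((V² + 5*V) - 1)/4 = (-1 + V² + 5*V)/4 = -¼ + V²/4 + 5*V/4)
D(X) = -7/4 + X (D(X) = X + (-¼ + (¼)*(-2)² + (5/4)*(-2)) = X + (-¼ + (¼)*4 - 5/2) = X + (-¼ + 1 - 5/2) = X - 7/4 = -7/4 + X)
(D(J(3 - 1*(-5), -5)) + Z)² = ((-7/4 + (-½ + (3 - 1*(-5)))) + 2*I*√89)² = ((-7/4 + (-½ + (3 + 5))) + 2*I*√89)² = ((-7/4 + (-½ + 8)) + 2*I*√89)² = ((-7/4 + 15/2) + 2*I*√89)² = (23/4 + 2*I*√89)²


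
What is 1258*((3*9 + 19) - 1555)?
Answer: -1898322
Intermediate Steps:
1258*((3*9 + 19) - 1555) = 1258*((27 + 19) - 1555) = 1258*(46 - 1555) = 1258*(-1509) = -1898322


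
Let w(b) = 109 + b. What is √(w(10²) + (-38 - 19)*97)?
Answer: 2*I*√1330 ≈ 72.938*I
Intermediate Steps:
√(w(10²) + (-38 - 19)*97) = √((109 + 10²) + (-38 - 19)*97) = √((109 + 100) - 57*97) = √(209 - 5529) = √(-5320) = 2*I*√1330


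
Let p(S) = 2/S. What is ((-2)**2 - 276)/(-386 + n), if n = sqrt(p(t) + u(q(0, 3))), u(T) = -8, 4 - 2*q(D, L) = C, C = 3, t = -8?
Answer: 419968/596017 + 544*I*sqrt(33)/596017 ≈ 0.70462 + 0.0052432*I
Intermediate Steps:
q(D, L) = 1/2 (q(D, L) = 2 - 1/2*3 = 2 - 3/2 = 1/2)
n = I*sqrt(33)/2 (n = sqrt(2/(-8) - 8) = sqrt(2*(-1/8) - 8) = sqrt(-1/4 - 8) = sqrt(-33/4) = I*sqrt(33)/2 ≈ 2.8723*I)
((-2)**2 - 276)/(-386 + n) = ((-2)**2 - 276)/(-386 + I*sqrt(33)/2) = (4 - 276)/(-386 + I*sqrt(33)/2) = -272/(-386 + I*sqrt(33)/2)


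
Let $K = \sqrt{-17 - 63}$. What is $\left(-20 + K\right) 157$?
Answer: $-3140 + 628 i \sqrt{5} \approx -3140.0 + 1404.3 i$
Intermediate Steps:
$K = 4 i \sqrt{5}$ ($K = \sqrt{-80} = 4 i \sqrt{5} \approx 8.9443 i$)
$\left(-20 + K\right) 157 = \left(-20 + 4 i \sqrt{5}\right) 157 = -3140 + 628 i \sqrt{5}$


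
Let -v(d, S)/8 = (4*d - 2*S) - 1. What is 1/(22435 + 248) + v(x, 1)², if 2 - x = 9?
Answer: 1395095233/22683 ≈ 61504.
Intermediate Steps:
x = -7 (x = 2 - 1*9 = 2 - 9 = -7)
v(d, S) = 8 - 32*d + 16*S (v(d, S) = -8*((4*d - 2*S) - 1) = -8*((-2*S + 4*d) - 1) = -8*(-1 - 2*S + 4*d) = 8 - 32*d + 16*S)
1/(22435 + 248) + v(x, 1)² = 1/(22435 + 248) + (8 - 32*(-7) + 16*1)² = 1/22683 + (8 + 224 + 16)² = 1/22683 + 248² = 1/22683 + 61504 = 1395095233/22683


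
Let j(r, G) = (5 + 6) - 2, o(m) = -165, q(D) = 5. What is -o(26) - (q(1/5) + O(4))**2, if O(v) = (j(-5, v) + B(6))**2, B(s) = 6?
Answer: -52735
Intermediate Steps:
j(r, G) = 9 (j(r, G) = 11 - 2 = 9)
O(v) = 225 (O(v) = (9 + 6)**2 = 15**2 = 225)
-o(26) - (q(1/5) + O(4))**2 = -1*(-165) - (5 + 225)**2 = 165 - 1*230**2 = 165 - 1*52900 = 165 - 52900 = -52735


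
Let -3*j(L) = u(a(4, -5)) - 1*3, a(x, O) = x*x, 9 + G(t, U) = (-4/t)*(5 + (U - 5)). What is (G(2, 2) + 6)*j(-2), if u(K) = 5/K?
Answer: -301/48 ≈ -6.2708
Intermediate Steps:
G(t, U) = -9 - 4*U/t (G(t, U) = -9 + (-4/t)*(5 + (U - 5)) = -9 + (-4/t)*(5 + (-5 + U)) = -9 + (-4/t)*U = -9 - 4*U/t)
a(x, O) = x²
j(L) = 43/48 (j(L) = -(5/(4²) - 1*3)/3 = -(5/16 - 3)/3 = -⅓*(-43/16) = 43/48)
(G(2, 2) + 6)*j(-2) = ((-9 - 4*2/2) + 6)*(43/48) = ((-9 - 4*2*½) + 6)*(43/48) = ((-9 - 4) + 6)*(43/48) = (-13 + 6)*(43/48) = -7*43/48 = -301/48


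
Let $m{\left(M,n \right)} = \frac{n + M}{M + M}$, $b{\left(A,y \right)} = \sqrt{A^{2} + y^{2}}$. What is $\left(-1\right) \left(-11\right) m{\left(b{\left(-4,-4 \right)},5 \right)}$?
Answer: $\frac{11}{2} + \frac{55 \sqrt{2}}{16} \approx 10.361$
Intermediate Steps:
$m{\left(M,n \right)} = \frac{M + n}{2 M}$
$\left(-1\right) \left(-11\right) m{\left(b{\left(-4,-4 \right)},5 \right)} = \left(-1\right) \left(-11\right) \frac{\sqrt{\left(-4\right)^{2} + \left(-4\right)^{2}} + 5}{2 \sqrt{\left(-4\right)^{2} + \left(-4\right)^{2}}} = 11 \frac{\sqrt{16 + 16} + 5}{2 \sqrt{16 + 16}} = 11 \frac{\sqrt{32} + 5}{2 \sqrt{32}} = 11 \frac{4 \sqrt{2} + 5}{2 \cdot 4 \sqrt{2}} = 11 \frac{\frac{\sqrt{2}}{8} \left(5 + 4 \sqrt{2}\right)}{2} = 11 \frac{\sqrt{2} \left(5 + 4 \sqrt{2}\right)}{16} = \frac{11 \sqrt{2} \left(5 + 4 \sqrt{2}\right)}{16}$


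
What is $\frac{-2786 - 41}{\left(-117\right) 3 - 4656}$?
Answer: $\frac{2827}{5007} \approx 0.56461$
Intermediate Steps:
$\frac{-2786 - 41}{\left(-117\right) 3 - 4656} = - \frac{2827}{-351 - 4656} = - \frac{2827}{-5007} = \left(-2827\right) \left(- \frac{1}{5007}\right) = \frac{2827}{5007}$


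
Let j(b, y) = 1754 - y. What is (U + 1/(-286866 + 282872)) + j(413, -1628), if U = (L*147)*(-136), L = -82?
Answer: 6561047643/3994 ≈ 1.6427e+6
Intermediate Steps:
U = 1639344 (U = -82*147*(-136) = -12054*(-136) = 1639344)
(U + 1/(-286866 + 282872)) + j(413, -1628) = (1639344 + 1/(-286866 + 282872)) + (1754 - 1*(-1628)) = (1639344 + 1/(-3994)) + (1754 + 1628) = (1639344 - 1/3994) + 3382 = 6547539935/3994 + 3382 = 6561047643/3994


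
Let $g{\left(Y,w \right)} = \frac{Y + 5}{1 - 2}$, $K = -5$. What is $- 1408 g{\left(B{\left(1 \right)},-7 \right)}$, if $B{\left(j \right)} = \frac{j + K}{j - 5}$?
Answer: $8448$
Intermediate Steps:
$B{\left(j \right)} = 1$ ($B{\left(j \right)} = \frac{j - 5}{j - 5} = \frac{-5 + j}{-5 + j} = 1$)
$g{\left(Y,w \right)} = -5 - Y$ ($g{\left(Y,w \right)} = \frac{5 + Y}{-1} = \left(5 + Y\right) \left(-1\right) = -5 - Y$)
$- 1408 g{\left(B{\left(1 \right)},-7 \right)} = - 1408 \left(-5 - 1\right) = \left(-1408\right) \left(-6\right) = 8448$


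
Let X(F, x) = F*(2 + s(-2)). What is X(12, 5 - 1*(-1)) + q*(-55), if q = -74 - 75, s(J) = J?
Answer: 8195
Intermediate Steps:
q = -149
X(F, x) = 0 (X(F, x) = F*(2 - 2) = F*0 = 0)
X(12, 5 - 1*(-1)) + q*(-55) = 0 - 149*(-55) = 0 + 8195 = 8195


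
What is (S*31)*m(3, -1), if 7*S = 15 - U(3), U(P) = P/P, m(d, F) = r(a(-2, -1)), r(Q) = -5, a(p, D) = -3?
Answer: -310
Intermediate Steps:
m(d, F) = -5
U(P) = 1
S = 2 (S = (15 - 1*1)/7 = (15 - 1)/7 = (⅐)*14 = 2)
(S*31)*m(3, -1) = (2*31)*(-5) = 62*(-5) = -310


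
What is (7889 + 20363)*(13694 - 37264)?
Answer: -665899640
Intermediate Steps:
(7889 + 20363)*(13694 - 37264) = 28252*(-23570) = -665899640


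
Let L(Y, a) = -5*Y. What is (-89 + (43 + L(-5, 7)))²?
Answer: 441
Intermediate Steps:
(-89 + (43 + L(-5, 7)))² = (-89 + (43 - 5*(-5)))² = (-89 + (43 + 25))² = (-89 + 68)² = (-21)² = 441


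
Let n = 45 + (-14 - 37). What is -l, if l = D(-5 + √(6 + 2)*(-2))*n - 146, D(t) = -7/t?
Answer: 116 + 24*√2 ≈ 149.94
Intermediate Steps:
n = -6 (n = 45 - 51 = -6)
l = -146 + 42/(-5 - 4*√2) (l = -7/(-5 + √(6 + 2)*(-2))*(-6) - 146 = -7/(-5 + √8*(-2))*(-6) - 146 = -7/(-5 + (2*√2)*(-2))*(-6) - 146 = -7/(-5 - 4*√2)*(-6) - 146 = 42/(-5 - 4*√2) - 146 = -146 + 42/(-5 - 4*√2) ≈ -149.94)
-l = -(-116 - 24*√2) = 116 + 24*√2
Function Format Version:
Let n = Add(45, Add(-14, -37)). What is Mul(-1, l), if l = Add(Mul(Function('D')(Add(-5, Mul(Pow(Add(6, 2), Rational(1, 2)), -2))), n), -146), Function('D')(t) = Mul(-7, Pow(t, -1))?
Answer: Add(116, Mul(24, Pow(2, Rational(1, 2)))) ≈ 149.94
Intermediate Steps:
n = -6 (n = Add(45, -51) = -6)
l = Add(-146, Mul(42, Pow(Add(-5, Mul(-4, Pow(2, Rational(1, 2)))), -1))) (l = Add(Mul(Mul(-7, Pow(Add(-5, Mul(Pow(Add(6, 2), Rational(1, 2)), -2)), -1)), -6), -146) = Add(Mul(Mul(-7, Pow(Add(-5, Mul(Pow(8, Rational(1, 2)), -2)), -1)), -6), -146) = Add(Mul(Mul(-7, Pow(Add(-5, Mul(Mul(2, Pow(2, Rational(1, 2))), -2)), -1)), -6), -146) = Add(Mul(Mul(-7, Pow(Add(-5, Mul(-4, Pow(2, Rational(1, 2)))), -1)), -6), -146) = Add(Mul(42, Pow(Add(-5, Mul(-4, Pow(2, Rational(1, 2)))), -1)), -146) = Add(-146, Mul(42, Pow(Add(-5, Mul(-4, Pow(2, Rational(1, 2)))), -1))) ≈ -149.94)
Mul(-1, l) = Mul(-1, Add(-116, Mul(-24, Pow(2, Rational(1, 2))))) = Add(116, Mul(24, Pow(2, Rational(1, 2))))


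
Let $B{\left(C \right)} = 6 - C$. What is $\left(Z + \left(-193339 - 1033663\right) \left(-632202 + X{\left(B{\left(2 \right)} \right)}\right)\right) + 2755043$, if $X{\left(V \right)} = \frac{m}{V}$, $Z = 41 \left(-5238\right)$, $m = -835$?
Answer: $\frac{1551943590713}{2} \approx 7.7597 \cdot 10^{11}$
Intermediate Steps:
$Z = -214758$
$X{\left(V \right)} = - \frac{835}{V}$
$\left(Z + \left(-193339 - 1033663\right) \left(-632202 + X{\left(B{\left(2 \right)} \right)}\right)\right) + 2755043 = \left(-214758 + \left(-193339 - 1033663\right) \left(-632202 - \frac{835}{6 - 2}\right)\right) + 2755043 = \left(-214758 - 1227002 \left(-632202 - \frac{835}{6 - 2}\right)\right) + 2755043 = \left(-214758 - 1227002 \left(-632202 - \frac{835}{4}\right)\right) + 2755043 = \left(-214758 - - \frac{1551938510143}{2}\right) + 2755043 = \left(-214758 + \frac{1551938510143}{2}\right) + 2755043 = \frac{1551938080627}{2} + 2755043 = \frac{1551943590713}{2}$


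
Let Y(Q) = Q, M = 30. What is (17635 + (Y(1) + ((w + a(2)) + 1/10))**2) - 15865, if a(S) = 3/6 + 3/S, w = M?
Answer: 286561/100 ≈ 2865.6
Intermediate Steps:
w = 30
a(S) = 1/2 + 3/S (a(S) = 3*(1/6) + 3/S = 1/2 + 3/S)
(17635 + (Y(1) + ((w + a(2)) + 1/10))**2) - 15865 = (17635 + (1 + ((30 + (1/2)*(6 + 2)/2) + 1/10))**2) - 15865 = (17635 + (1 + ((30 + (1/2)*(1/2)*8) + 1/10))**2) - 15865 = (17635 + (1 + ((30 + 2) + 1/10))**2) - 15865 = (17635 + (1 + (32 + 1/10))**2) - 15865 = (17635 + (1 + 321/10)**2) - 15865 = (17635 + (331/10)**2) - 15865 = (17635 + 109561/100) - 15865 = 1873061/100 - 15865 = 286561/100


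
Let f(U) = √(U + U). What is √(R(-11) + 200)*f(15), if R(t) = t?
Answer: 9*√70 ≈ 75.299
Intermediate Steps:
f(U) = √2*√U (f(U) = √(2*U) = √2*√U)
√(R(-11) + 200)*f(15) = √(-11 + 200)*(√2*√15) = √189*√30 = (3*√21)*√30 = 9*√70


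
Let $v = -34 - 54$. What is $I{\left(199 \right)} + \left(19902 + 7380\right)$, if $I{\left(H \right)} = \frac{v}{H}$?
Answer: $\frac{5429030}{199} \approx 27282.0$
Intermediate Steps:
$v = -88$
$I{\left(H \right)} = - \frac{88}{H}$
$I{\left(199 \right)} + \left(19902 + 7380\right) = - \frac{88}{199} + \left(19902 + 7380\right) = \left(-88\right) \frac{1}{199} + 27282 = - \frac{88}{199} + 27282 = \frac{5429030}{199}$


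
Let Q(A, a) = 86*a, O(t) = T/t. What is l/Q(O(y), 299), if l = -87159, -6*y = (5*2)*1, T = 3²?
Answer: -87159/25714 ≈ -3.3896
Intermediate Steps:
T = 9
y = -5/3 (y = -5*2/6 = -5/3 ≈ -1.6667)
O(t) = 9/t
l/Q(O(y), 299) = -87159/(86*299) = -87159/25714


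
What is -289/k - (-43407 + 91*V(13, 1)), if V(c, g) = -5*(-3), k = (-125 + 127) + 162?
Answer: 6894599/164 ≈ 42040.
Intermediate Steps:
k = 164 (k = 2 + 162 = 164)
V(c, g) = 15
-289/k - (-43407 + 91*V(13, 1)) = -289/164 - 91/(1/(-477 + 15)) = -289*1/164 - 91/(1/(-462)) = -289/164 - 91/(-1/462) = -289/164 - 91*(-462) = -289/164 + 42042 = 6894599/164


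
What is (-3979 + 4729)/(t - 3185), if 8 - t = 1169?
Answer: -375/2173 ≈ -0.17257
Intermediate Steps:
t = -1161 (t = 8 - 1*1169 = 8 - 1169 = -1161)
(-3979 + 4729)/(t - 3185) = (-3979 + 4729)/(-1161 - 3185) = 750/(-4346) = 750*(-1/4346) = -375/2173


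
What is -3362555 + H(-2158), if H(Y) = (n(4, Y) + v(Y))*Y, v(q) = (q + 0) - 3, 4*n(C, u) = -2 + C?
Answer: 1299804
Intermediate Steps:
n(C, u) = -½ + C/4 (n(C, u) = (-2 + C)/4 = -½ + C/4)
v(q) = -3 + q (v(q) = q - 3 = -3 + q)
H(Y) = Y*(-5/2 + Y) (H(Y) = ((-½ + (¼)*4) + (-3 + Y))*Y = ((-½ + 1) + (-3 + Y))*Y = (½ + (-3 + Y))*Y = (-5/2 + Y)*Y = Y*(-5/2 + Y))
-3362555 + H(-2158) = -3362555 + (½)*(-2158)*(-5 + 2*(-2158)) = -3362555 + (½)*(-2158)*(-5 - 4316) = -3362555 + (½)*(-2158)*(-4321) = -3362555 + 4662359 = 1299804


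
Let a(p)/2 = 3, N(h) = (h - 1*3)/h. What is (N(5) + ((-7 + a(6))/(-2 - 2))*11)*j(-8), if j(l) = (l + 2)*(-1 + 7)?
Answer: -567/5 ≈ -113.40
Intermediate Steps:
N(h) = (-3 + h)/h (N(h) = (h - 3)/h = (-3 + h)/h)
a(p) = 6 (a(p) = 2*3 = 6)
j(l) = 12 + 6*l (j(l) = (2 + l)*6 = 12 + 6*l)
(N(5) + ((-7 + a(6))/(-2 - 2))*11)*j(-8) = ((-3 + 5)/5 + ((-7 + 6)/(-2 - 2))*11)*(12 + 6*(-8)) = ((⅕)*2 - 1/(-4)*11)*(12 - 48) = (⅖ - 1*(-¼)*11)*(-36) = (⅖ + (¼)*11)*(-36) = (⅖ + 11/4)*(-36) = (63/20)*(-36) = -567/5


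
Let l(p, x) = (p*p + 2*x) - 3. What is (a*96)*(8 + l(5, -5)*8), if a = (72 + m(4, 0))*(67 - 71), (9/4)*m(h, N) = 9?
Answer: -3035136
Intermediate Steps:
l(p, x) = -3 + p**2 + 2*x (l(p, x) = (p**2 + 2*x) - 3 = -3 + p**2 + 2*x)
m(h, N) = 4 (m(h, N) = (4/9)*9 = 4)
a = -304 (a = (72 + 4)*(67 - 71) = 76*(-4) = -304)
(a*96)*(8 + l(5, -5)*8) = (-304*96)*(8 + (-3 + 5**2 + 2*(-5))*8) = -29184*(8 + (-3 + 25 - 10)*8) = -29184*(8 + 12*8) = -29184*(8 + 96) = -29184*104 = -3035136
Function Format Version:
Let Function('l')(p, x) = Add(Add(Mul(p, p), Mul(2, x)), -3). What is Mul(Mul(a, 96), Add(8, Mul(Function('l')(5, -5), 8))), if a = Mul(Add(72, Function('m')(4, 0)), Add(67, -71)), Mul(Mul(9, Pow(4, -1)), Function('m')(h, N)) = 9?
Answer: -3035136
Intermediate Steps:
Function('l')(p, x) = Add(-3, Pow(p, 2), Mul(2, x)) (Function('l')(p, x) = Add(Add(Pow(p, 2), Mul(2, x)), -3) = Add(-3, Pow(p, 2), Mul(2, x)))
Function('m')(h, N) = 4 (Function('m')(h, N) = Mul(Rational(4, 9), 9) = 4)
a = -304 (a = Mul(Add(72, 4), Add(67, -71)) = Mul(76, -4) = -304)
Mul(Mul(a, 96), Add(8, Mul(Function('l')(5, -5), 8))) = Mul(Mul(-304, 96), Add(8, Mul(Add(-3, Pow(5, 2), Mul(2, -5)), 8))) = Mul(-29184, Add(8, Mul(Add(-3, 25, -10), 8))) = Mul(-29184, Add(8, Mul(12, 8))) = Mul(-29184, Add(8, 96)) = Mul(-29184, 104) = -3035136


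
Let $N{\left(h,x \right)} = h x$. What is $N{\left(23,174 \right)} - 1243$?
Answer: $2759$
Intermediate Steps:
$N{\left(23,174 \right)} - 1243 = 23 \cdot 174 - 1243 = 4002 - 1243 = 2759$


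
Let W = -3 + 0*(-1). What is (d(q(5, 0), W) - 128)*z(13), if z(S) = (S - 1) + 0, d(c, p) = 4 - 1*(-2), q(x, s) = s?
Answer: -1464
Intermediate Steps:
W = -3 (W = -3 + 0 = -3)
d(c, p) = 6 (d(c, p) = 4 + 2 = 6)
z(S) = -1 + S (z(S) = (-1 + S) + 0 = -1 + S)
(d(q(5, 0), W) - 128)*z(13) = (6 - 128)*(-1 + 13) = -122*12 = -1464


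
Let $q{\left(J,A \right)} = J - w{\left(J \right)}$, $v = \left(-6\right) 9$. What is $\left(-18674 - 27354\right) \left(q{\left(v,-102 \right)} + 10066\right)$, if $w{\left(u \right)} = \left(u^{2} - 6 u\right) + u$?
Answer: $-314187128$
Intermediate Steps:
$w{\left(u \right)} = u^{2} - 5 u$
$v = -54$
$q{\left(J,A \right)} = J - J \left(-5 + J\right)$
$\left(-18674 - 27354\right) \left(q{\left(v,-102 \right)} + 10066\right) = \left(-18674 - 27354\right) \left(- 54 \left(6 - -54\right) + 10066\right) = - 46028 \left(- 54 \left(6 + 54\right) + 10066\right) = - 46028 \left(\left(-54\right) 60 + 10066\right) = - 46028 \left(-3240 + 10066\right) = \left(-46028\right) 6826 = -314187128$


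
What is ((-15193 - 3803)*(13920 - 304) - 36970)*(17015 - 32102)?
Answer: 3902803316022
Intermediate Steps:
((-15193 - 3803)*(13920 - 304) - 36970)*(17015 - 32102) = (-18996*13616 - 36970)*(-15087) = (-258649536 - 36970)*(-15087) = -258686506*(-15087) = 3902803316022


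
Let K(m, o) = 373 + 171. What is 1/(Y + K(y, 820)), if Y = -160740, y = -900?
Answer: -1/160196 ≈ -6.2423e-6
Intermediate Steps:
K(m, o) = 544
1/(Y + K(y, 820)) = 1/(-160740 + 544) = 1/(-160196) = -1/160196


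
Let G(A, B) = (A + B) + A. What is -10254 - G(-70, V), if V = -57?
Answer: -10057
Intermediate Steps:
G(A, B) = B + 2*A
-10254 - G(-70, V) = -10254 - (-57 + 2*(-70)) = -10254 - (-57 - 140) = -10254 - 1*(-197) = -10254 + 197 = -10057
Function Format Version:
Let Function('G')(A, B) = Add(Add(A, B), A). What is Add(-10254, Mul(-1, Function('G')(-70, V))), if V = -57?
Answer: -10057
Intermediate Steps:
Function('G')(A, B) = Add(B, Mul(2, A))
Add(-10254, Mul(-1, Function('G')(-70, V))) = Add(-10254, Mul(-1, Add(-57, Mul(2, -70)))) = Add(-10254, Mul(-1, Add(-57, -140))) = Add(-10254, Mul(-1, -197)) = Add(-10254, 197) = -10057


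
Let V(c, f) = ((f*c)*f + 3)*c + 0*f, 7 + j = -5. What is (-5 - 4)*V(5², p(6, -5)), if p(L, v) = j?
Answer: -810675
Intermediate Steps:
j = -12 (j = -7 - 5 = -12)
p(L, v) = -12
V(c, f) = c*(3 + c*f²) (V(c, f) = ((c*f)*f + 3)*c + 0 = (c*f² + 3)*c + 0 = (3 + c*f²)*c + 0 = c*(3 + c*f²) + 0 = c*(3 + c*f²))
(-5 - 4)*V(5², p(6, -5)) = (-5 - 4)*(5²*(3 + 5²*(-12)²)) = -225*(3 + 25*144) = -225*(3 + 3600) = -225*3603 = -9*90075 = -810675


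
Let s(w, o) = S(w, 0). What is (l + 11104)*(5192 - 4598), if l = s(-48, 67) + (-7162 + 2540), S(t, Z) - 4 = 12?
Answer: 3859812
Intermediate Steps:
S(t, Z) = 16 (S(t, Z) = 4 + 12 = 16)
s(w, o) = 16
l = -4606 (l = 16 + (-7162 + 2540) = 16 - 4622 = -4606)
(l + 11104)*(5192 - 4598) = (-4606 + 11104)*(5192 - 4598) = 6498*594 = 3859812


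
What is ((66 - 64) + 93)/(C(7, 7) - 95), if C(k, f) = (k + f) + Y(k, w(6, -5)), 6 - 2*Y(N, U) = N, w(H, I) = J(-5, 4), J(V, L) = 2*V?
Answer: -190/163 ≈ -1.1656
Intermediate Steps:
w(H, I) = -10 (w(H, I) = 2*(-5) = -10)
Y(N, U) = 3 - N/2
C(k, f) = 3 + f + k/2 (C(k, f) = (k + f) + (3 - k/2) = (f + k) + (3 - k/2) = 3 + f + k/2)
((66 - 64) + 93)/(C(7, 7) - 95) = ((66 - 64) + 93)/((3 + 7 + (1/2)*7) - 95) = (2 + 93)/((3 + 7 + 7/2) - 95) = 95/(27/2 - 95) = 95/(-163/2) = -2/163*95 = -190/163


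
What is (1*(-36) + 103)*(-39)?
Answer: -2613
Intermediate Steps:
(1*(-36) + 103)*(-39) = (-36 + 103)*(-39) = 67*(-39) = -2613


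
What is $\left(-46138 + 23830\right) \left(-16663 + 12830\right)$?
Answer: $85506564$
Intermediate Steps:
$\left(-46138 + 23830\right) \left(-16663 + 12830\right) = \left(-22308\right) \left(-3833\right) = 85506564$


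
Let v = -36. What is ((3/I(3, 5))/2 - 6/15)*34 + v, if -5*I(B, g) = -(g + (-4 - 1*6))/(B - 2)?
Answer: -503/5 ≈ -100.60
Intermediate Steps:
I(B, g) = (-10 + g)/(5*(-2 + B)) (I(B, g) = -(-1)*(g + (-4 - 1*6))/(B - 2)/5 = -(-1)*(g + (-4 - 6))/(-2 + B)/5 = -(-1)*(g - 10)/(-2 + B)/5 = -(-1)*(-10 + g)/(-2 + B)/5 = -(-1)*(-10 + g)/(5*(-2 + B)) = (-10 + g)/(5*(-2 + B)))
((3/I(3, 5))/2 - 6/15)*34 + v = ((3/(((-10 + 5)/(5*(-2 + 3)))))/2 - 6/15)*34 - 36 = ((3/(((1/5)*(-5)/1)))*(1/2) - 6*1/15)*34 - 36 = ((3/(((1/5)*1*(-5))))*(1/2) - 2/5)*34 - 36 = ((3/(-1))*(1/2) - 2/5)*34 - 36 = ((3*(-1))*(1/2) - 2/5)*34 - 36 = (-3*1/2 - 2/5)*34 - 36 = (-3/2 - 2/5)*34 - 36 = -19/10*34 - 36 = -323/5 - 36 = -503/5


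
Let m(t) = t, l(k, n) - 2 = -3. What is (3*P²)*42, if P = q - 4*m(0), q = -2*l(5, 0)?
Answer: 504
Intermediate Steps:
l(k, n) = -1 (l(k, n) = 2 - 3 = -1)
q = 2 (q = -2*(-1) = 2)
P = 2 (P = 2 - 4*0 = 2 - 2*0 = 2 + 0 = 2)
(3*P²)*42 = (3*2²)*42 = (3*4)*42 = 12*42 = 504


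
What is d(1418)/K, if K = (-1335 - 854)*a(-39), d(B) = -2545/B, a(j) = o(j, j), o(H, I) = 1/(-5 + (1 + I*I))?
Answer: 3860765/3104002 ≈ 1.2438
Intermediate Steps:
o(H, I) = 1/(-4 + I**2) (o(H, I) = 1/(-5 + (1 + I**2)) = 1/(-4 + I**2))
a(j) = 1/(-4 + j**2)
K = -2189/1517 (K = (-1335 - 854)/(-4 + (-39)**2) = -2189/(-4 + 1521) = -2189/1517 ≈ -1.4430)
d(1418)/K = (-2545/1418)/(-2189/1517) = -2545*1/1418*(-1517/2189) = -2545/1418*(-1517/2189) = 3860765/3104002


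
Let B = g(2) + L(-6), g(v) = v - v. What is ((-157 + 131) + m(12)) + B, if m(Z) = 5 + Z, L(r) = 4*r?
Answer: -33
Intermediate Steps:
g(v) = 0
B = -24 (B = 0 + 4*(-6) = 0 - 24 = -24)
((-157 + 131) + m(12)) + B = ((-157 + 131) + (5 + 12)) - 24 = (-26 + 17) - 24 = -9 - 24 = -33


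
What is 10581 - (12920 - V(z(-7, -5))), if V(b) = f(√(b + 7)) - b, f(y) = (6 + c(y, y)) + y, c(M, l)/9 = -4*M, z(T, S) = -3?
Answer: -2400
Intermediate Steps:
c(M, l) = -36*M (c(M, l) = 9*(-4*M) = -36*M)
f(y) = 6 - 35*y (f(y) = (6 - 36*y) + y = 6 - 35*y)
V(b) = 6 - b - 35*√(7 + b) (V(b) = (6 - 35*√(b + 7)) - b = (6 - 35*√(7 + b)) - b = 6 - b - 35*√(7 + b))
10581 - (12920 - V(z(-7, -5))) = 10581 - (12920 - (6 - 1*(-3) - 35*√(7 - 3))) = 10581 - (12920 - (6 + 3 - 35*√4)) = 10581 - (12920 - (6 + 3 - 35*2)) = 10581 - (12920 - (6 + 3 - 70)) = 10581 - (12920 - 1*(-61)) = 10581 - (12920 + 61) = 10581 - 1*12981 = 10581 - 12981 = -2400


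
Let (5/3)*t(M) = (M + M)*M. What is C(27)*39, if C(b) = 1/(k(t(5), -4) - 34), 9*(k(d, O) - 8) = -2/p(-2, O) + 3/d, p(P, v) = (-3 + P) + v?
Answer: -31590/21031 ≈ -1.5021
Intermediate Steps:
t(M) = 6*M**2/5 (t(M) = 3*((M + M)*M)/5 = 3*((2*M)*M)/5 = 3*(2*M**2)/5 = 6*M**2/5)
p(P, v) = -3 + P + v
k(d, O) = 8 - 2/(9*(-5 + O)) + 1/(3*d) (k(d, O) = 8 + (-2/(-3 - 2 + O) + 3/d)/9 = 8 + (-2/(-5 + O) + 3/d)/9 = 8 + (-2/(9*(-5 + O)) + 1/(3*d)) = 8 - 2/(9*(-5 + O)) + 1/(3*d))
C(b) = -810/21031 (C(b) = 1/((-15 - 2172*5**2/5 + 3*(-4) + 72*(-4)*((6/5)*5**2))/(9*(((6/5)*5**2))*(-5 - 4)) - 34) = 1/((1/9)*(-15 - 2172*25/5 - 12 + 72*(-4)*((6/5)*25))/(((6/5)*25)*(-9)) - 34) = 1/((1/9)*(-1/9)*(-15 - 362*30 - 12 + 72*(-4)*30)/30 - 34) = 1/((1/9)*(1/30)*(-1/9)*(-15 - 10860 - 12 - 8640) - 34) = 1/((1/9)*(1/30)*(-1/9)*(-19527) - 34) = 1/(6509/810 - 34) = 1/(-21031/810) = -810/21031)
C(27)*39 = -810/21031*39 = -31590/21031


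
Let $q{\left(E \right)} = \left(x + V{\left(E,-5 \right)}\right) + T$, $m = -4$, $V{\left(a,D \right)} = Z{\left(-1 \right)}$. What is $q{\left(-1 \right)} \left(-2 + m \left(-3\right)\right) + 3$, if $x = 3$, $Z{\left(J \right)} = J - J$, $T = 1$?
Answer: $43$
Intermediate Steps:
$Z{\left(J \right)} = 0$
$V{\left(a,D \right)} = 0$
$q{\left(E \right)} = 4$ ($q{\left(E \right)} = \left(3 + 0\right) + 1 = 3 + 1 = 4$)
$q{\left(-1 \right)} \left(-2 + m \left(-3\right)\right) + 3 = 4 \left(-2 - -12\right) + 3 = 4 \left(-2 + 12\right) + 3 = 4 \cdot 10 + 3 = 40 + 3 = 43$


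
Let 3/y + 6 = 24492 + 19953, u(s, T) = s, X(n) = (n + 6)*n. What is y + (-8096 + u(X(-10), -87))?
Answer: -119333527/14813 ≈ -8056.0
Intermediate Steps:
X(n) = n*(6 + n) (X(n) = (6 + n)*n = n*(6 + n))
y = 1/14813 (y = 3/(-6 + (24492 + 19953)) = 3/(-6 + 44445) = 3/44439 = 3*(1/44439) = 1/14813 ≈ 6.7508e-5)
y + (-8096 + u(X(-10), -87)) = 1/14813 + (-8096 - 10*(6 - 10)) = 1/14813 + (-8096 - 10*(-4)) = 1/14813 + (-8096 + 40) = 1/14813 - 8056 = -119333527/14813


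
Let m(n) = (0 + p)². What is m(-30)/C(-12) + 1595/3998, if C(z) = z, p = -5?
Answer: -40405/23988 ≈ -1.6844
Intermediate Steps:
m(n) = 25 (m(n) = (0 - 5)² = (-5)² = 25)
m(-30)/C(-12) + 1595/3998 = 25/(-12) + 1595/3998 = 25*(-1/12) + 1595*(1/3998) = -25/12 + 1595/3998 = -40405/23988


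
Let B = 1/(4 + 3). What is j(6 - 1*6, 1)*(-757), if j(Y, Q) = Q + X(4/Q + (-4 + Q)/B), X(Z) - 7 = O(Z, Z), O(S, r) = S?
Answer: 6813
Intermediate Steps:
B = ⅐ (B = 1/7 = ⅐ ≈ 0.14286)
X(Z) = 7 + Z
j(Y, Q) = -21 + 4/Q + 8*Q (j(Y, Q) = Q + (7 + (4/Q + (-4 + Q)/(⅐))) = Q + (7 + (4/Q + (-4 + Q)*7)) = Q + (7 + (4/Q + (-28 + 7*Q))) = Q + (7 + (-28 + 4/Q + 7*Q)) = Q + (-21 + 4/Q + 7*Q) = -21 + 4/Q + 8*Q)
j(6 - 1*6, 1)*(-757) = (-21 + 4/1 + 8*1)*(-757) = (-21 + 4*1 + 8)*(-757) = (-21 + 4 + 8)*(-757) = -9*(-757) = 6813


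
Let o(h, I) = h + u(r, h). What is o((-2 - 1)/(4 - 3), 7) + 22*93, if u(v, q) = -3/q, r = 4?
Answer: 2044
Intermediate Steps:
o(h, I) = h - 3/h
o((-2 - 1)/(4 - 3), 7) + 22*93 = ((-2 - 1)/(4 - 3) - 3*(4 - 3)/(-2 - 1)) + 22*93 = (-3/1 - 3/((-3/1))) + 2046 = (-3*1 - 3/((-3*1))) + 2046 = (-3 - 3/(-3)) + 2046 = (-3 - 3*(-⅓)) + 2046 = (-3 + 1) + 2046 = -2 + 2046 = 2044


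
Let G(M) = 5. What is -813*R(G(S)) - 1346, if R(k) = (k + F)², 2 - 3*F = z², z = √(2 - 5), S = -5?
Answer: -112438/3 ≈ -37479.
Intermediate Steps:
z = I*√3 (z = √(-3) = I*√3 ≈ 1.732*I)
F = 5/3 (F = ⅔ - (I*√3)²/3 = ⅔ - ⅓*(-3) = ⅔ + 1 = 5/3 ≈ 1.6667)
R(k) = (5/3 + k)² (R(k) = (k + 5/3)² = (5/3 + k)²)
-813*R(G(S)) - 1346 = -271*(5 + 3*5)²/3 - 1346 = -271*(5 + 15)²/3 - 1346 = -271*20²/3 - 1346 = -271*400/3 - 1346 = -813*400/9 - 1346 = -108400/3 - 1346 = -112438/3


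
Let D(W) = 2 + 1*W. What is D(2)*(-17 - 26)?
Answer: -172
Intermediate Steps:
D(W) = 2 + W
D(2)*(-17 - 26) = (2 + 2)*(-17 - 26) = 4*(-43) = -172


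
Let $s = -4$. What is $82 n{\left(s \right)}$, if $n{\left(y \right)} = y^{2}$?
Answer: $1312$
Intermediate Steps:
$82 n{\left(s \right)} = 82 \left(-4\right)^{2} = 82 \cdot 16 = 1312$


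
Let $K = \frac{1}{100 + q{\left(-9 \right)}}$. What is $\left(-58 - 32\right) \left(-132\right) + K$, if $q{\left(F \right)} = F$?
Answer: $\frac{1081081}{91} \approx 11880.0$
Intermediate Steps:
$K = \frac{1}{91}$ ($K = \frac{1}{100 - 9} = \frac{1}{91} \approx 0.010989$)
$\left(-58 - 32\right) \left(-132\right) + K = \left(-58 - 32\right) \left(-132\right) + \frac{1}{91} = \left(-90\right) \left(-132\right) + \frac{1}{91} = 11880 + \frac{1}{91} = \frac{1081081}{91}$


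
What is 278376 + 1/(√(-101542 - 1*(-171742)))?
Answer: 278376 + √78/2340 ≈ 2.7838e+5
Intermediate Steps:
278376 + 1/(√(-101542 - 1*(-171742))) = 278376 + 1/(√(-101542 + 171742)) = 278376 + 1/(√70200) = 278376 + 1/(30*√78) = 278376 + √78/2340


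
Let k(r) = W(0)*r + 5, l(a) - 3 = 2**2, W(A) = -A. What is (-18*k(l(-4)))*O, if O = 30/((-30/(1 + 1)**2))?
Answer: 360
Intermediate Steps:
l(a) = 7 (l(a) = 3 + 2**2 = 3 + 4 = 7)
O = -4 (O = 30/((-30/(2**2))) = 30/((-30/4)) = 30/((-30*1/4)) = 30/(-15/2) = 30*(-2/15) = -4)
k(r) = 5 (k(r) = (-1*0)*r + 5 = 0*r + 5 = 0 + 5 = 5)
(-18*k(l(-4)))*O = -18*5*(-4) = -90*(-4) = 360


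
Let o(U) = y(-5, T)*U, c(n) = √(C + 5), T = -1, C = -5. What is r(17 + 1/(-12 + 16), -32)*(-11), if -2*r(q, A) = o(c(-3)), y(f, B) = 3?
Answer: 0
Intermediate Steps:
c(n) = 0 (c(n) = √(-5 + 5) = √0 = 0)
o(U) = 3*U
r(q, A) = 0 (r(q, A) = -3*0/2 = -½*0 = 0)
r(17 + 1/(-12 + 16), -32)*(-11) = 0*(-11) = 0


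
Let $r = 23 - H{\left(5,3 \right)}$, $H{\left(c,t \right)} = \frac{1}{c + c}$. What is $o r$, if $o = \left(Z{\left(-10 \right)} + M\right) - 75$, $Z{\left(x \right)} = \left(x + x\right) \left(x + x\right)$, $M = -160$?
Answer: $\frac{7557}{2} \approx 3778.5$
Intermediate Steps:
$H{\left(c,t \right)} = \frac{1}{2 c}$
$r = \frac{229}{10}$ ($r = 23 - \frac{1}{2 \cdot 5} = 23 - \frac{1}{2} \cdot \frac{1}{5} = 23 - \frac{1}{10} = \frac{229}{10} \approx 22.9$)
$Z{\left(x \right)} = 4 x^{2}$ ($Z{\left(x \right)} = 2 x 2 x = 4 x^{2}$)
$o = 165$ ($o = \left(4 \left(-10\right)^{2} - 160\right) - 75 = \left(4 \cdot 100 - 160\right) - 75 = \left(400 - 160\right) - 75 = 240 - 75 = 165$)
$o r = 165 \cdot \frac{229}{10} = \frac{7557}{2}$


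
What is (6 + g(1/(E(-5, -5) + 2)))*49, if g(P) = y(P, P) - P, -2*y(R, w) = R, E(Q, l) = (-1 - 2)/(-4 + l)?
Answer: 525/2 ≈ 262.50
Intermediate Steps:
E(Q, l) = -3/(-4 + l)
y(R, w) = -R/2
g(P) = -3*P/2 (g(P) = -P/2 - P = -3*P/2)
(6 + g(1/(E(-5, -5) + 2)))*49 = (6 - 3/(2*(-3/(-4 - 5) + 2)))*49 = (6 - 3/(2*(-3/(-9) + 2)))*49 = (6 - 3/(2*(-3*(-1/9) + 2)))*49 = (6 - 3/(2*(1/3 + 2)))*49 = (6 - 3/(2*7/3))*49 = (6 - 3/2*3/7)*49 = (6 - 9/14)*49 = (75/14)*49 = 525/2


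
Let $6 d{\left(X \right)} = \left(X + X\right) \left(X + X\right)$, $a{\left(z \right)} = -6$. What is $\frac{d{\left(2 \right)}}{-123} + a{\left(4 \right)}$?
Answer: $- \frac{2222}{369} \approx -6.0217$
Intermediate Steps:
$d{\left(X \right)} = \frac{2 X^{2}}{3}$ ($d{\left(X \right)} = \frac{\left(X + X\right) \left(X + X\right)}{6} = \frac{2 X 2 X}{6} = \frac{4 X^{2}}{6} = \frac{2 X^{2}}{3}$)
$\frac{d{\left(2 \right)}}{-123} + a{\left(4 \right)} = \frac{\frac{2}{3} \cdot 2^{2}}{-123} - 6 = - \frac{\frac{2}{3} \cdot 4}{123} - 6 = \left(- \frac{1}{123}\right) \frac{8}{3} - 6 = - \frac{8}{369} - 6 = - \frac{2222}{369}$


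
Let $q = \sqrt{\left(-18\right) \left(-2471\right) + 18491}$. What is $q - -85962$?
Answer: $85962 + \sqrt{62969} \approx 86213.0$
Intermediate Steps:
$q = \sqrt{62969}$ ($q = \sqrt{44478 + 18491} = \sqrt{62969} \approx 250.94$)
$q - -85962 = \sqrt{62969} - -85962 = \sqrt{62969} + 85962 = 85962 + \sqrt{62969}$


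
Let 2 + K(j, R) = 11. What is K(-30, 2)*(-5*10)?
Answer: -450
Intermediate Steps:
K(j, R) = 9 (K(j, R) = -2 + 11 = 9)
K(-30, 2)*(-5*10) = 9*(-5*10) = 9*(-50) = -450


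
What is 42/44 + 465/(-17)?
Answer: -9873/374 ≈ -26.398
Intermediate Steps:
42/44 + 465/(-17) = 42*(1/44) + 465*(-1/17) = 21/22 - 465/17 = -9873/374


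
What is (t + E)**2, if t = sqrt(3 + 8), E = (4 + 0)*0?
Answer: 11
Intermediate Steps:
E = 0 (E = 4*0 = 0)
t = sqrt(11) ≈ 3.3166
(t + E)**2 = (sqrt(11) + 0)**2 = (sqrt(11))**2 = 11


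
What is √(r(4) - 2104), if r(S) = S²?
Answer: 6*I*√58 ≈ 45.695*I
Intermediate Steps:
√(r(4) - 2104) = √(4² - 2104) = √(16 - 2104) = √(-2088) = 6*I*√58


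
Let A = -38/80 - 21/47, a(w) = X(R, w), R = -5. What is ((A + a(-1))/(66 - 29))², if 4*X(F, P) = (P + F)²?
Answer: 230644969/4838593600 ≈ 0.047668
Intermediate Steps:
X(F, P) = (F + P)²/4 (X(F, P) = (P + F)²/4 = (F + P)²/4)
a(w) = (-5 + w)²/4
A = -1733/1880 (A = -38*1/80 - 21*1/47 = -19/40 - 21/47 = -1733/1880 ≈ -0.92181)
((A + a(-1))/(66 - 29))² = ((-1733/1880 + (-5 - 1)²/4)/(66 - 29))² = ((-1733/1880 + (¼)*(-6)²)/37)² = ((-1733/1880 + (¼)*36)*(1/37))² = ((-1733/1880 + 9)*(1/37))² = ((15187/1880)*(1/37))² = (15187/69560)² = 230644969/4838593600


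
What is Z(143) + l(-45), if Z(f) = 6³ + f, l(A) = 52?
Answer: 411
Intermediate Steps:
Z(f) = 216 + f
Z(143) + l(-45) = (216 + 143) + 52 = 359 + 52 = 411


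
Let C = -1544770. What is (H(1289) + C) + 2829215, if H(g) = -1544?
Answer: 1282901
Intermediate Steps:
(H(1289) + C) + 2829215 = (-1544 - 1544770) + 2829215 = -1546314 + 2829215 = 1282901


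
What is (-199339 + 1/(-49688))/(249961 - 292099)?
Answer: 3301585411/697917648 ≈ 4.7306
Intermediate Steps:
(-199339 + 1/(-49688))/(249961 - 292099) = (-199339 - 1/49688)/(-42138) = -9904756233/49688*(-1/42138) = 3301585411/697917648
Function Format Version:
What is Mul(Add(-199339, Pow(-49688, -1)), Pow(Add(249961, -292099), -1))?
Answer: Rational(3301585411, 697917648) ≈ 4.7306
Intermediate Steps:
Mul(Add(-199339, Pow(-49688, -1)), Pow(Add(249961, -292099), -1)) = Mul(Add(-199339, Rational(-1, 49688)), Pow(-42138, -1)) = Mul(Rational(-9904756233, 49688), Rational(-1, 42138)) = Rational(3301585411, 697917648)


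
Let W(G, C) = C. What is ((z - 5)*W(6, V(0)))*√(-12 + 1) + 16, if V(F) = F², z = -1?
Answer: 16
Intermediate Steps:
((z - 5)*W(6, V(0)))*√(-12 + 1) + 16 = ((-1 - 5)*0²)*√(-12 + 1) + 16 = (-6*0)*√(-11) + 16 = 0*(I*√11) + 16 = 0 + 16 = 16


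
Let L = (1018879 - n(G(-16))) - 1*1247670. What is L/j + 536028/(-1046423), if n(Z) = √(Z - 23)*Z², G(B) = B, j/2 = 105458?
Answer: -352469046241/220707353468 - 64*I*√39/52729 ≈ -1.597 - 0.0075799*I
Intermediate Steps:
j = 210916 (j = 2*105458 = 210916)
n(Z) = Z²*√(-23 + Z) (n(Z) = √(-23 + Z)*Z² = Z²*√(-23 + Z))
L = -228791 - 256*I*√39 (L = (1018879 - (-16)²*√(-23 - 16)) - 1*1247670 = (1018879 - 256*√(-39)) - 1247670 = (1018879 - 256*I*√39) - 1247670 = -228791 - 256*I*√39 ≈ -2.2879e+5 - 1598.7*I)
L/j + 536028/(-1046423) = (-228791 - 256*I*√39)/210916 + 536028/(-1046423) = (-228791 - 256*I*√39)*(1/210916) + 536028*(-1/1046423) = (-228791/210916 - 64*I*√39/52729) - 536028/1046423 = -352469046241/220707353468 - 64*I*√39/52729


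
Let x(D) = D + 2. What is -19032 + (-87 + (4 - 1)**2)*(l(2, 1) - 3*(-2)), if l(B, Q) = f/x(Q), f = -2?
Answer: -19448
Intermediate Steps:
x(D) = 2 + D
l(B, Q) = -2/(2 + Q)
-19032 + (-87 + (4 - 1)**2)*(l(2, 1) - 3*(-2)) = -19032 + (-87 + (4 - 1)**2)*(-2/(2 + 1) - 3*(-2)) = -19032 + (-87 + 3**2)*(-2/3 + 6) = -19032 + (-87 + 9)*(-2*1/3 + 6) = -19032 - 78*(-2/3 + 6) = -19032 - 78*16/3 = -19032 - 416 = -19448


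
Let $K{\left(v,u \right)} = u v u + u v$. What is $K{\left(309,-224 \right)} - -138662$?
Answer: $15573830$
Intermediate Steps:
$K{\left(v,u \right)} = u v + v u^{2}$ ($K{\left(v,u \right)} = v u^{2} + u v = u v + v u^{2}$)
$K{\left(309,-224 \right)} - -138662 = \left(-224\right) 309 \left(1 - 224\right) - -138662 = \left(-224\right) 309 \left(-223\right) + 138662 = 15435168 + 138662 = 15573830$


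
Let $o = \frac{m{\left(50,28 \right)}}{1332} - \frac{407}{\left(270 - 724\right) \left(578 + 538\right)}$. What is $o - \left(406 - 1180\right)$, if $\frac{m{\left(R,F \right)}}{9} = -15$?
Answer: $\frac{14507958701}{18746568} \approx 773.9$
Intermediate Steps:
$m{\left(R,F \right)} = -135$ ($m{\left(R,F \right)} = 9 \left(-15\right) = -135$)
$o = - \frac{1884931}{18746568}$ ($o = - \frac{135}{1332} - \frac{407}{\left(270 - 724\right) \left(578 + 538\right)} = \left(-135\right) \frac{1}{1332} - \frac{407}{\left(-454\right) 1116} = - \frac{15}{148} - \frac{407}{-506664} = - \frac{15}{148} - - \frac{407}{506664} = - \frac{15}{148} + \frac{407}{506664} = - \frac{1884931}{18746568} \approx -0.10055$)
$o - \left(406 - 1180\right) = - \frac{1884931}{18746568} - \left(406 - 1180\right) = - \frac{1884931}{18746568} - -774 = - \frac{1884931}{18746568} + 774 = \frac{14507958701}{18746568}$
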